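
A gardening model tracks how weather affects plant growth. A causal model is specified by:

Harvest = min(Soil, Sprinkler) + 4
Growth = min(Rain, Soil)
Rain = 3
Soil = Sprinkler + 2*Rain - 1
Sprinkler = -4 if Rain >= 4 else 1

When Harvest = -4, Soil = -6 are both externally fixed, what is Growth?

Under do(Harvest = -4, Soil = -6), each intervened variable's structural equation is replaced by its fixed value.
Growth = min(Rain, Soil)  [with Rain=3, Soil=-6]  = -6

-6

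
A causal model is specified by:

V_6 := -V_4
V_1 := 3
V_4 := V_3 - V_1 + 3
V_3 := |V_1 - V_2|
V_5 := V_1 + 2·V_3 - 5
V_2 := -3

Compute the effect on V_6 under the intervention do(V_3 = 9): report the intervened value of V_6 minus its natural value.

The intervention breaks the incoming arrows to V_3: V_3 := |V_1 - V_2| no longer applies, and V_3 = 9.
V_4 = V_3 - V_1 + 3  [with V_3=9, V_1=3]  = 9
V_6 = -V_4  [with V_4=9]  = -9
Without intervention: V_3 = |V_1 - V_2|  [with V_1=3, V_2=-3]  = 6; V_4 = V_3 - V_1 + 3  [with V_3=6, V_1=3]  = 6; V_6 = -V_4  [with V_4=6]  = -6.
Change = -9 − (-6) = -3.

-3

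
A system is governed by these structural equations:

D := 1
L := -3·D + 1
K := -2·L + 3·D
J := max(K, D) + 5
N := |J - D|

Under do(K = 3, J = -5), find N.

Setting K = 3, J = -5 by intervention discards those variables' equations.
N = |J - D|  [with J=-5, D=1]  = 6

6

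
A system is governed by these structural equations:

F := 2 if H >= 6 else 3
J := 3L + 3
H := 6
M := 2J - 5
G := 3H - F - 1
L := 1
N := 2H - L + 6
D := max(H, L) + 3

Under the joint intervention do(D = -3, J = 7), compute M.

Setting D = -3, J = 7 by intervention discards those variables' equations.
M = 2J - 5  [with J=7]  = 9

9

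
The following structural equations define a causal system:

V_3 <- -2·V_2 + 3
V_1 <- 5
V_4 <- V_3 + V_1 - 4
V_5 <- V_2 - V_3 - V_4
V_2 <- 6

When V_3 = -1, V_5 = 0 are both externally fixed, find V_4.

The joint intervention fixes V_3 = -1, V_5 = 0, removing each variable's own equation.
V_4 = V_3 + V_1 - 4  [with V_3=-1, V_1=5]  = 0

0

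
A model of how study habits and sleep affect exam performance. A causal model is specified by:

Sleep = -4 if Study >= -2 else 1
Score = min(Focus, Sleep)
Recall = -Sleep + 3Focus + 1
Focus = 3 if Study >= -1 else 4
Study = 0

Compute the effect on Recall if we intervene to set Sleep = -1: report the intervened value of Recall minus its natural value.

-3

do(Sleep=-1) replaces the equation Sleep = -4 if Study >= -2 else 1 with the constant Sleep = -1.
Focus = 3 if Study >= -1 else 4  [with Study=0]  = 3
Recall = -Sleep + 3Focus + 1  [with Sleep=-1, Focus=3]  = 11
Without intervention: Sleep = -4 if Study >= -2 else 1  [with Study=0]  = -4; Focus = 3 if Study >= -1 else 4  [with Study=0]  = 3; Recall = -Sleep + 3Focus + 1  [with Sleep=-4, Focus=3]  = 14.
Change = 11 − 14 = -3.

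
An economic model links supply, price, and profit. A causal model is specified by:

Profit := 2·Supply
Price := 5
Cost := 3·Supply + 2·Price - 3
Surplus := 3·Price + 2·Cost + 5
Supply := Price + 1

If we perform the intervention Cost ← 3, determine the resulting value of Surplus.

do(Cost=3) replaces the equation Cost := 3·Supply + 2·Price - 3 with the constant Cost = 3.
Surplus = 3·Price + 2·Cost + 5  [with Price=5, Cost=3]  = 26

26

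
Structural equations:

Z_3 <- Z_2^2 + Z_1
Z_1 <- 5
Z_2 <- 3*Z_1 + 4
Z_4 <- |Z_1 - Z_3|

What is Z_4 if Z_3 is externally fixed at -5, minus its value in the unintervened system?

-351

The intervention breaks the incoming arrows to Z_3: Z_3 <- Z_2^2 + Z_1 no longer applies, and Z_3 = -5.
Z_4 = |Z_1 - Z_3|  [with Z_1=5, Z_3=-5]  = 10
Without intervention: Z_2 = 3*Z_1 + 4  [with Z_1=5]  = 19; Z_3 = Z_2^2 + Z_1  [with Z_2=19, Z_1=5]  = 366; Z_4 = |Z_1 - Z_3|  [with Z_1=5, Z_3=366]  = 361.
Change = 10 − 361 = -351.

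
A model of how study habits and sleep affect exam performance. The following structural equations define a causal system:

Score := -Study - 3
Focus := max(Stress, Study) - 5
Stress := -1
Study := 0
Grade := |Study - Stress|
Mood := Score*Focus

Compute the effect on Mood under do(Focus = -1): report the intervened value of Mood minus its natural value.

do(Focus=-1) replaces the equation Focus := max(Stress, Study) - 5 with the constant Focus = -1.
Score = -Study - 3  [with Study=0]  = -3
Mood = Score*Focus  [with Score=-3, Focus=-1]  = 3
Without intervention: Focus = max(Stress, Study) - 5  [with Stress=-1, Study=0]  = -5; Score = -Study - 3  [with Study=0]  = -3; Mood = Score*Focus  [with Score=-3, Focus=-5]  = 15.
Change = 3 − 15 = -12.

-12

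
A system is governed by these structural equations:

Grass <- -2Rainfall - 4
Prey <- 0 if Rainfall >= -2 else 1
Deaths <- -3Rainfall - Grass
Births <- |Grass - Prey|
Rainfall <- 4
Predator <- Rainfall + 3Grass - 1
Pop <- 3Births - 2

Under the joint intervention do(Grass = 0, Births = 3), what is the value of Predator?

3

The joint intervention fixes Grass = 0, Births = 3, removing each variable's own equation.
Predator = Rainfall + 3Grass - 1  [with Rainfall=4, Grass=0]  = 3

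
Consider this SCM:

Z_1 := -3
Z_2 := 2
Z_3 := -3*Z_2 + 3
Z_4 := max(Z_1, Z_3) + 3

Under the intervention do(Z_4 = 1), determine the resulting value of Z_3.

-3

Under do(Z_4=1), the mechanism Z_4 := max(Z_1, Z_3) + 3 is discarded; Z_4 is fixed at 1.
Since Z_3 is not a descendant of the intervened variable, it is unaffected.
Z_3 = -3*Z_2 + 3  [with Z_2=2]  = -3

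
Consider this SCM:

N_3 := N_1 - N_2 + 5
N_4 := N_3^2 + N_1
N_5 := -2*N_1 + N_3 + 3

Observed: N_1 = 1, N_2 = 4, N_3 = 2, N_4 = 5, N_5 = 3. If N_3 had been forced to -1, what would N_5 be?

do(N_3=-1) replaces the equation N_3 := N_1 - N_2 + 5 with the constant N_3 = -1.
N_5 = -2*N_1 + N_3 + 3  [with N_1=1, N_3=-1]  = 0

0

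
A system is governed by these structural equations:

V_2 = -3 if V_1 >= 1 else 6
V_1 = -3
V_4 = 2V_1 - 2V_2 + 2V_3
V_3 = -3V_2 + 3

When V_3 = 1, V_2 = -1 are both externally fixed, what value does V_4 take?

-2

The joint intervention fixes V_3 = 1, V_2 = -1, removing each variable's own equation.
V_4 = 2V_1 - 2V_2 + 2V_3  [with V_1=-3, V_2=-1, V_3=1]  = -2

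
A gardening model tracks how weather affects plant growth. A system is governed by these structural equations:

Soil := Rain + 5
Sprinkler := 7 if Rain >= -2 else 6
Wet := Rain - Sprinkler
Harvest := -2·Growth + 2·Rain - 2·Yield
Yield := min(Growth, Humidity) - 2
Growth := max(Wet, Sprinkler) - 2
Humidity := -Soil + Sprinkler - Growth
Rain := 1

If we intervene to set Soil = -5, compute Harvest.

-14

The intervention breaks the incoming arrows to Soil: Soil := Rain + 5 no longer applies, and Soil = -5.
Sprinkler = 7 if Rain >= -2 else 6  [with Rain=1]  = 7
Wet = Rain - Sprinkler  [with Rain=1, Sprinkler=7]  = -6
Growth = max(Wet, Sprinkler) - 2  [with Wet=-6, Sprinkler=7]  = 5
Humidity = -Soil + Sprinkler - Growth  [with Soil=-5, Sprinkler=7, Growth=5]  = 7
Yield = min(Growth, Humidity) - 2  [with Growth=5, Humidity=7]  = 3
Harvest = -2·Growth + 2·Rain - 2·Yield  [with Growth=5, Rain=1, Yield=3]  = -14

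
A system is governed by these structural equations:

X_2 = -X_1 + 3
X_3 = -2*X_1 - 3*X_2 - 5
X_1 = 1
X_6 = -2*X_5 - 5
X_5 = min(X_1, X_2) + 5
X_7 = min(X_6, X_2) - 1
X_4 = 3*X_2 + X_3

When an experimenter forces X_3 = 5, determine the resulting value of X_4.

The intervention breaks the incoming arrows to X_3: X_3 = -2*X_1 - 3*X_2 - 5 no longer applies, and X_3 = 5.
X_2 = -X_1 + 3  [with X_1=1]  = 2
X_4 = 3*X_2 + X_3  [with X_2=2, X_3=5]  = 11

11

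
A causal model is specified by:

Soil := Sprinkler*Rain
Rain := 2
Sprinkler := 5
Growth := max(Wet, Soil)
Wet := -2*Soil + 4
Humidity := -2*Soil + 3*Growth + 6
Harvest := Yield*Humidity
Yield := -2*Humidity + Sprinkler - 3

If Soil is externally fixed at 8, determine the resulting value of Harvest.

The intervention breaks the incoming arrows to Soil: Soil := Sprinkler*Rain no longer applies, and Soil = 8.
Wet = -2*Soil + 4  [with Soil=8]  = -12
Growth = max(Wet, Soil)  [with Wet=-12, Soil=8]  = 8
Humidity = -2*Soil + 3*Growth + 6  [with Soil=8, Growth=8]  = 14
Yield = -2*Humidity + Sprinkler - 3  [with Humidity=14, Sprinkler=5]  = -26
Harvest = Yield*Humidity  [with Yield=-26, Humidity=14]  = -364

-364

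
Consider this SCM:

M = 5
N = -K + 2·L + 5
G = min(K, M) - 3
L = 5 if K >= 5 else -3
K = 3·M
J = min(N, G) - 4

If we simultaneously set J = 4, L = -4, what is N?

Setting J = 4, L = -4 by intervention discards those variables' equations.
K = 3·M  [with M=5]  = 15
N = -K + 2·L + 5  [with K=15, L=-4]  = -18

-18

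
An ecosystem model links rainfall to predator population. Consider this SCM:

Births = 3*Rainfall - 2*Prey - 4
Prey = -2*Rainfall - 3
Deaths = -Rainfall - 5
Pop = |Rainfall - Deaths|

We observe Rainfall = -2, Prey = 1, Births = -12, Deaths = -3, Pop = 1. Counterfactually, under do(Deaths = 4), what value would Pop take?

Intervening sets Deaths = 4 and removes its equation (Deaths = -Rainfall - 5).
Pop = |Rainfall - Deaths|  [with Rainfall=-2, Deaths=4]  = 6

6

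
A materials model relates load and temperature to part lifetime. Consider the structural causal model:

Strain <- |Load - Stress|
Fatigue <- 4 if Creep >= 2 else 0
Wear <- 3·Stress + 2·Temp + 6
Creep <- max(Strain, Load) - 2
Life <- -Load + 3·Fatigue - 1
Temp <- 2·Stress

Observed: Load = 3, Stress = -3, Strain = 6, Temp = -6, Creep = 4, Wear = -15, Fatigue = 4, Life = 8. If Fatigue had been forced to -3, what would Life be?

do(Fatigue=-3) replaces the equation Fatigue <- 4 if Creep >= 2 else 0 with the constant Fatigue = -3.
Life = -Load + 3·Fatigue - 1  [with Load=3, Fatigue=-3]  = -13

-13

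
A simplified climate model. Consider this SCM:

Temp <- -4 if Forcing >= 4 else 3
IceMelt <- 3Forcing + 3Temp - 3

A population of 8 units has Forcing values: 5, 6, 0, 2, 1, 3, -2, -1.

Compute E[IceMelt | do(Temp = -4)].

-9.75

Every unit gets Temp=-4 under the intervention. IceMelt values become 0, 3, -15, -9, -12, -6, -21, -18; E[IceMelt|do(Temp=-4)] = -9.75.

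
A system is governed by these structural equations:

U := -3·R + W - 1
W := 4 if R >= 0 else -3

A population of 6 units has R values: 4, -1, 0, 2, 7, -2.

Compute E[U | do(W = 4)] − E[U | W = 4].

4.75

do(W=4) breaks W's dependence on R. With W=4 fixed, U across the units is -9, 6, 3, -3, -18, 9, mean -2.
E[U|W=4] averages over only the 4 units with W=4 (R = 4, 0, 2, 7): U = -9, 3, -3, -18, mean -6.75.
Difference = -2 − (-6.75) = 4.75.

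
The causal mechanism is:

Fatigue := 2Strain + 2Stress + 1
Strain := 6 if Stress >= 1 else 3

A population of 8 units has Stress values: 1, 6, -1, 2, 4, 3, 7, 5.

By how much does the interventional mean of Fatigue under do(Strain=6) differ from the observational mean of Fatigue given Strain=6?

-1.25

Every unit gets Strain=6 under the intervention. Fatigue values become 15, 25, 11, 17, 21, 19, 27, 23; E[Fatigue|do(Strain=6)] = 19.75.
E[Fatigue|Strain=6] averages over only the 7 units with Strain=6 (Stress = 1, 6, 2, 4, 3, 7, 5): Fatigue = 15, 25, 17, 21, 19, 27, 23, mean 21.
Difference = 19.75 − 21 = -1.25.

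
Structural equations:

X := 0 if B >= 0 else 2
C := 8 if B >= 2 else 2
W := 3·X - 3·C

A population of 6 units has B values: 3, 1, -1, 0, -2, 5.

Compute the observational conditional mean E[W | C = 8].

-24

Conditioning on C=8 selects the 2 unit(s) with B ∈ {3, 5}. Their W values: -24, -24. Mean = -24.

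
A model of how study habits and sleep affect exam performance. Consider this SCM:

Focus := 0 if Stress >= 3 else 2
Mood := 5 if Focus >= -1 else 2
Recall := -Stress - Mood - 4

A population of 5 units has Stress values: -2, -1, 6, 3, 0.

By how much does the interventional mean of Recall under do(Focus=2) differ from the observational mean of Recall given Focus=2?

The intervention sets Focus=2 in all 5 units regardless of Stress. Recomputing Recall per unit gives -7, -8, -15, -12, -9; average -10.2.
Conditioning on Focus=2 selects the 3 unit(s) with Stress ∈ {-2, -1, 0}. Their Recall values: -7, -8, -9. Mean = -8.
Difference = -10.2 − (-8) = -2.2.

-2.2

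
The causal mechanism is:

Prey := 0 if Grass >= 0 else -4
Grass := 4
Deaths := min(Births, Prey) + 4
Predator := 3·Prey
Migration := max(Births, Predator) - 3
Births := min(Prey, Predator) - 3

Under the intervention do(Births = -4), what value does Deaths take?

0

Intervening sets Births = -4 and removes its equation (Births := min(Prey, Predator) - 3).
Prey = 0 if Grass >= 0 else -4  [with Grass=4]  = 0
Deaths = min(Births, Prey) + 4  [with Births=-4, Prey=0]  = 0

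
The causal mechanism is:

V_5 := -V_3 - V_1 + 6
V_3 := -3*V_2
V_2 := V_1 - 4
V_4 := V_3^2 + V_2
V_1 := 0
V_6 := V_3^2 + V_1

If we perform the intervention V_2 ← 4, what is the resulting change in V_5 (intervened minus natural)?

do(V_2=4) replaces the equation V_2 := V_1 - 4 with the constant V_2 = 4.
V_3 = -3*V_2  [with V_2=4]  = -12
V_5 = -V_3 - V_1 + 6  [with V_3=-12, V_1=0]  = 18
Without intervention: V_2 = V_1 - 4  [with V_1=0]  = -4; V_3 = -3*V_2  [with V_2=-4]  = 12; V_5 = -V_3 - V_1 + 6  [with V_3=12, V_1=0]  = -6.
Change = 18 − (-6) = 24.

24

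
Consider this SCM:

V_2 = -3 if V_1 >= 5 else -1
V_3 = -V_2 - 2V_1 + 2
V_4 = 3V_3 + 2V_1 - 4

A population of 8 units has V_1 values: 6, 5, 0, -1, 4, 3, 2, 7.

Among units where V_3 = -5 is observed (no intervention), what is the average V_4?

Conditioning on V_3=-5 selects the 2 unit(s) with V_1 ∈ {5, 4}. Their V_4 values: -9, -11. Mean = -10.

-10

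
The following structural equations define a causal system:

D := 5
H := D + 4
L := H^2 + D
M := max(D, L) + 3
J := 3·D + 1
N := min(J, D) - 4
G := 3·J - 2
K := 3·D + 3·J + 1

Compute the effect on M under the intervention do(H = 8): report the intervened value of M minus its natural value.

-17

Under do(H=8), the mechanism H := D + 4 is discarded; H is fixed at 8.
L = H^2 + D  [with H=8, D=5]  = 69
M = max(D, L) + 3  [with D=5, L=69]  = 72
Without intervention: H = D + 4  [with D=5]  = 9; L = H^2 + D  [with H=9, D=5]  = 86; M = max(D, L) + 3  [with D=5, L=86]  = 89.
Change = 72 − 89 = -17.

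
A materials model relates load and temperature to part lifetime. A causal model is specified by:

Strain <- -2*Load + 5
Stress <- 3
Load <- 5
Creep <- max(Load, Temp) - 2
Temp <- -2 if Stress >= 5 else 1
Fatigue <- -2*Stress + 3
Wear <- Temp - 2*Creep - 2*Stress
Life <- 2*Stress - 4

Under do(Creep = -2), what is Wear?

The intervention breaks the incoming arrows to Creep: Creep <- max(Load, Temp) - 2 no longer applies, and Creep = -2.
Temp = -2 if Stress >= 5 else 1  [with Stress=3]  = 1
Wear = Temp - 2*Creep - 2*Stress  [with Temp=1, Creep=-2, Stress=3]  = -1

-1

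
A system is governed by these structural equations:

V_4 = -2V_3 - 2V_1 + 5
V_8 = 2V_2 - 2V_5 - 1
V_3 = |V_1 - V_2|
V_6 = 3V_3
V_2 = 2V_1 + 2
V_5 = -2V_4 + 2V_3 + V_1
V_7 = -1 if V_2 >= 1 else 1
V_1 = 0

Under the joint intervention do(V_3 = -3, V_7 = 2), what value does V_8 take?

Under do(V_3 = -3, V_7 = 2), each intervened variable's structural equation is replaced by its fixed value.
V_2 = 2V_1 + 2  [with V_1=0]  = 2
V_4 = -2V_3 - 2V_1 + 5  [with V_3=-3, V_1=0]  = 11
V_5 = -2V_4 + 2V_3 + V_1  [with V_4=11, V_3=-3, V_1=0]  = -28
V_8 = 2V_2 - 2V_5 - 1  [with V_2=2, V_5=-28]  = 59

59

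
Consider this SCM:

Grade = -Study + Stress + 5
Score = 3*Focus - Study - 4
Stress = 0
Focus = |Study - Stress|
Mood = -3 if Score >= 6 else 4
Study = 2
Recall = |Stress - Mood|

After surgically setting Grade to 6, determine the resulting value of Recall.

Intervening sets Grade = 6 and removes its equation (Grade = -Study + Stress + 5).
Since Recall is not a descendant of the intervened variable, it is unaffected.
Focus = |Study - Stress|  [with Study=2, Stress=0]  = 2
Score = 3*Focus - Study - 4  [with Focus=2, Study=2]  = 0
Mood = -3 if Score >= 6 else 4  [with Score=0]  = 4
Recall = |Stress - Mood|  [with Stress=0, Mood=4]  = 4

4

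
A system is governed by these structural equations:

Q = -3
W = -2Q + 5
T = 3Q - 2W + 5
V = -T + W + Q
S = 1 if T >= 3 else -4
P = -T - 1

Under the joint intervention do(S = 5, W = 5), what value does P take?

13

The joint intervention fixes S = 5, W = 5, removing each variable's own equation.
T = 3Q - 2W + 5  [with Q=-3, W=5]  = -14
P = -T - 1  [with T=-14]  = 13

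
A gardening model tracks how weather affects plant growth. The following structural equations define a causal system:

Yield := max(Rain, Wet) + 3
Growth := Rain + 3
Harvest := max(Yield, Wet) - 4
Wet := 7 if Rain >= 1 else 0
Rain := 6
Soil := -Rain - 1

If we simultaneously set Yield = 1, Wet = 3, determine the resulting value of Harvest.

The joint intervention fixes Yield = 1, Wet = 3, removing each variable's own equation.
Harvest = max(Yield, Wet) - 4  [with Yield=1, Wet=3]  = -1

-1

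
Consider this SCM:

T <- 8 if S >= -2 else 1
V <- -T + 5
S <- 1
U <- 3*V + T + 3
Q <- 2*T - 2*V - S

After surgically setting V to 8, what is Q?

-1

The intervention breaks the incoming arrows to V: V <- -T + 5 no longer applies, and V = 8.
T = 8 if S >= -2 else 1  [with S=1]  = 8
Q = 2*T - 2*V - S  [with T=8, V=8, S=1]  = -1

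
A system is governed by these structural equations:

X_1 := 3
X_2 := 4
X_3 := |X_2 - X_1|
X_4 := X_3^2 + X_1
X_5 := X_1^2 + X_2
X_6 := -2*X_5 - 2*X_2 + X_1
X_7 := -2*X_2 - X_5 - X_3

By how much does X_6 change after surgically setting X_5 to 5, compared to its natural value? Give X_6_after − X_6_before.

The intervention breaks the incoming arrows to X_5: X_5 := X_1^2 + X_2 no longer applies, and X_5 = 5.
X_6 = -2*X_5 - 2*X_2 + X_1  [with X_5=5, X_2=4, X_1=3]  = -15
Without intervention: X_5 = X_1^2 + X_2  [with X_1=3, X_2=4]  = 13; X_6 = -2*X_5 - 2*X_2 + X_1  [with X_5=13, X_2=4, X_1=3]  = -31.
Change = -15 − (-31) = 16.

16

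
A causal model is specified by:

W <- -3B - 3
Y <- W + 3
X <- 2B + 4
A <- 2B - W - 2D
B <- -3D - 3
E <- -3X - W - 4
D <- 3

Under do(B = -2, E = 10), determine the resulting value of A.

Setting B = -2, E = 10 by intervention discards those variables' equations.
W = -3B - 3  [with B=-2]  = 3
A = 2B - W - 2D  [with B=-2, W=3, D=3]  = -13

-13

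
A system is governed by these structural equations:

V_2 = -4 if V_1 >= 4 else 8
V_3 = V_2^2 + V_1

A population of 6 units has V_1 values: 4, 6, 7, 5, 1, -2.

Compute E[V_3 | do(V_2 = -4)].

19.5

The intervention sets V_2=-4 in all 6 units regardless of V_1. Recomputing V_3 per unit gives 20, 22, 23, 21, 17, 14; average 19.5.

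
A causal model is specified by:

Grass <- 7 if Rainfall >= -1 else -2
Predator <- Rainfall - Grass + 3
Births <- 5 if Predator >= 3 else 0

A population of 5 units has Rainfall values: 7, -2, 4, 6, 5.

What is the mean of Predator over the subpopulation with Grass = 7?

E[Predator|Grass=7] averages over only the 4 units with Grass=7 (Rainfall = 7, 4, 6, 5): Predator = 3, 0, 2, 1, mean 1.5.

1.5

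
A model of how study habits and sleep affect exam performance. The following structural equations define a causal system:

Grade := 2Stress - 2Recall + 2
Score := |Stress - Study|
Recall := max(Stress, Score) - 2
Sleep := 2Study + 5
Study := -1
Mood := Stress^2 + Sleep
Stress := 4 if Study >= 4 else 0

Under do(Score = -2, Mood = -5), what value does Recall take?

The joint intervention fixes Score = -2, Mood = -5, removing each variable's own equation.
Stress = 4 if Study >= 4 else 0  [with Study=-1]  = 0
Recall = max(Stress, Score) - 2  [with Stress=0, Score=-2]  = -2

-2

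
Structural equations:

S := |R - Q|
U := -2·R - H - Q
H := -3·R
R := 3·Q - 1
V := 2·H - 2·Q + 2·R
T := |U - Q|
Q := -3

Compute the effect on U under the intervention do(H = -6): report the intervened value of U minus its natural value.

The intervention breaks the incoming arrows to H: H := -3·R no longer applies, and H = -6.
R = 3·Q - 1  [with Q=-3]  = -10
U = -2·R - H - Q  [with R=-10, H=-6, Q=-3]  = 29
Without intervention: R = 3·Q - 1  [with Q=-3]  = -10; H = -3·R  [with R=-10]  = 30; U = -2·R - H - Q  [with R=-10, H=30, Q=-3]  = -7.
Change = 29 − (-7) = 36.

36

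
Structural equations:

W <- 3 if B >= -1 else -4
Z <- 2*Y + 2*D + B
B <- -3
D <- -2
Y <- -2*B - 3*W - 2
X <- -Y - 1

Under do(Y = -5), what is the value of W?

Under do(Y=-5), the mechanism Y <- -2*B - 3*W - 2 is discarded; Y is fixed at -5.
Since W is not a descendant of the intervened variable, it is unaffected.
W = 3 if B >= -1 else -4  [with B=-3]  = -4

-4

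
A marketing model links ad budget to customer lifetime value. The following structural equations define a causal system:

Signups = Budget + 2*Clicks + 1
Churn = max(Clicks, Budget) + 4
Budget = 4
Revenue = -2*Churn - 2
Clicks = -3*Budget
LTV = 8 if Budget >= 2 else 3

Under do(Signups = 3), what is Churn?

8

The intervention breaks the incoming arrows to Signups: Signups = Budget + 2*Clicks + 1 no longer applies, and Signups = 3.
Churn is not downstream of the intervention, so its value is determined by the original equations.
Clicks = -3*Budget  [with Budget=4]  = -12
Churn = max(Clicks, Budget) + 4  [with Clicks=-12, Budget=4]  = 8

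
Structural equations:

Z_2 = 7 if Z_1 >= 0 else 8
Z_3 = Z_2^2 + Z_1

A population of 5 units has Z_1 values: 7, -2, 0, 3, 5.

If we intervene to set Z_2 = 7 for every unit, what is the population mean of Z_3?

51.6

Under do(Z_2=7), Z_2's equation is replaced by Z_2=7 for every unit. Per-unit Z_3: 56, 47, 49, 52, 54. Mean = 51.6.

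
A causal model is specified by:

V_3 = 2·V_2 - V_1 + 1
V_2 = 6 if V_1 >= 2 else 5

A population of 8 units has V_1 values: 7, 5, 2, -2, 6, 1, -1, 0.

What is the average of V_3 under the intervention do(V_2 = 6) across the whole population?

10.75

Every unit gets V_2=6 under the intervention. V_3 values become 6, 8, 11, 15, 7, 12, 14, 13; E[V_3|do(V_2=6)] = 10.75.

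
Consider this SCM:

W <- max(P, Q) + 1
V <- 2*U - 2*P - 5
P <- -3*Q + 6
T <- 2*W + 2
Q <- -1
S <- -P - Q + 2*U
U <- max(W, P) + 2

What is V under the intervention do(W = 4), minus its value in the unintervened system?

-2

The intervention breaks the incoming arrows to W: W <- max(P, Q) + 1 no longer applies, and W = 4.
P = -3*Q + 6  [with Q=-1]  = 9
U = max(W, P) + 2  [with W=4, P=9]  = 11
V = 2*U - 2*P - 5  [with U=11, P=9]  = -1
Without intervention: P = -3*Q + 6  [with Q=-1]  = 9; W = max(P, Q) + 1  [with P=9, Q=-1]  = 10; U = max(W, P) + 2  [with W=10, P=9]  = 12; V = 2*U - 2*P - 5  [with U=12, P=9]  = 1.
Change = -1 − 1 = -2.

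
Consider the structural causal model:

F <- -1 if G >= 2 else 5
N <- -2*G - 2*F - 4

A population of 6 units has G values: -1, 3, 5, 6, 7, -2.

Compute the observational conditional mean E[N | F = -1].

E[N|F=-1] averages over only the 4 units with F=-1 (G = 3, 5, 6, 7): N = -8, -12, -14, -16, mean -12.5.

-12.5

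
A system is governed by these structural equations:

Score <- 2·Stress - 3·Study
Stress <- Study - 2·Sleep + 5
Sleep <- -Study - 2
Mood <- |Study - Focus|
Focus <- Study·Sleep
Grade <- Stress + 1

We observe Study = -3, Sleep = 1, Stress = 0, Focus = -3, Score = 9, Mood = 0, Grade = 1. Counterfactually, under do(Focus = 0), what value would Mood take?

Under do(Focus=0), the mechanism Focus <- Study·Sleep is discarded; Focus is fixed at 0.
Mood = |Study - Focus|  [with Study=-3, Focus=0]  = 3

3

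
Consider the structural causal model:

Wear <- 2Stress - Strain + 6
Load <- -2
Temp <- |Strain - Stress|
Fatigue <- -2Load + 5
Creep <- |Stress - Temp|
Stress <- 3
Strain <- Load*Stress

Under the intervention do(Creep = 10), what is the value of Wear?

18

The intervention breaks the incoming arrows to Creep: Creep <- |Stress - Temp| no longer applies, and Creep = 10.
Since Wear is not a descendant of the intervened variable, it is unaffected.
Strain = Load*Stress  [with Load=-2, Stress=3]  = -6
Wear = 2Stress - Strain + 6  [with Stress=3, Strain=-6]  = 18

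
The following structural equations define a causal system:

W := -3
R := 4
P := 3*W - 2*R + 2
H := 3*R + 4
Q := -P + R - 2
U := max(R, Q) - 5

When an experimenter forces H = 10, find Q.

Intervening sets H = 10 and removes its equation (H := 3*R + 4).
No directed path runs from H to Q, so Q keeps its natural value.
P = 3*W - 2*R + 2  [with W=-3, R=4]  = -15
Q = -P + R - 2  [with P=-15, R=4]  = 17

17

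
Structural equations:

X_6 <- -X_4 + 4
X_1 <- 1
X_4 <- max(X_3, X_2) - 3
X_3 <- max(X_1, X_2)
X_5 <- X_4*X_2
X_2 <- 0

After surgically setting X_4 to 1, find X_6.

3

Under do(X_4=1), the mechanism X_4 <- max(X_3, X_2) - 3 is discarded; X_4 is fixed at 1.
X_6 = -X_4 + 4  [with X_4=1]  = 3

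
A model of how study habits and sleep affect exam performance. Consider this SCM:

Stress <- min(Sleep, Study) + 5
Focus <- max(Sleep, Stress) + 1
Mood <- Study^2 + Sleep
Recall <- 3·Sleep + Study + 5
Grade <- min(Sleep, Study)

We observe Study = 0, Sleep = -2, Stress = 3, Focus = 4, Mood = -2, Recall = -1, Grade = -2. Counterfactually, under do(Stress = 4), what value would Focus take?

5

The intervention breaks the incoming arrows to Stress: Stress <- min(Sleep, Study) + 5 no longer applies, and Stress = 4.
Focus = max(Sleep, Stress) + 1  [with Sleep=-2, Stress=4]  = 5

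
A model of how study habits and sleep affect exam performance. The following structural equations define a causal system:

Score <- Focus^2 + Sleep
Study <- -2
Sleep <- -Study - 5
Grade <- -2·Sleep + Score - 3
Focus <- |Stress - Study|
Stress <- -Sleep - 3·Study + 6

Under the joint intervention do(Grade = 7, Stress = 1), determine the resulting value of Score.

6

Under do(Grade = 7, Stress = 1), each intervened variable's structural equation is replaced by its fixed value.
Sleep = -Study - 5  [with Study=-2]  = -3
Focus = |Stress - Study|  [with Stress=1, Study=-2]  = 3
Score = Focus^2 + Sleep  [with Focus=3, Sleep=-3]  = 6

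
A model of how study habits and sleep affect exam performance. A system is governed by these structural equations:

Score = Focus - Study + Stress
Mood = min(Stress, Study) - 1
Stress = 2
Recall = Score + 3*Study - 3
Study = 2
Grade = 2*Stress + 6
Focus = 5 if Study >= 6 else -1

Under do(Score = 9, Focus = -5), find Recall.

12

The joint intervention fixes Score = 9, Focus = -5, removing each variable's own equation.
Recall = Score + 3*Study - 3  [with Score=9, Study=2]  = 12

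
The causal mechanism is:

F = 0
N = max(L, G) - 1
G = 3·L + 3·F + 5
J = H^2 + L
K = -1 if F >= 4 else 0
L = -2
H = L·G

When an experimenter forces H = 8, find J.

62

Under do(H=8), the mechanism H = L·G is discarded; H is fixed at 8.
J = H^2 + L  [with H=8, L=-2]  = 62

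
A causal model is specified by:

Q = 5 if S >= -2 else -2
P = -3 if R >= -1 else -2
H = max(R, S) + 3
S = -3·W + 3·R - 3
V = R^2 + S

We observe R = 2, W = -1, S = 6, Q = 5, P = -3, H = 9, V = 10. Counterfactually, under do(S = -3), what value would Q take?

The intervention breaks the incoming arrows to S: S = -3·W + 3·R - 3 no longer applies, and S = -3.
Q = 5 if S >= -2 else -2  [with S=-3]  = -2

-2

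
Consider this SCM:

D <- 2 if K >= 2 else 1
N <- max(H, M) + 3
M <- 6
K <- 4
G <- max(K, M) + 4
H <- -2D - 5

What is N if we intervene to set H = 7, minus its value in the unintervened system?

The intervention breaks the incoming arrows to H: H <- -2D - 5 no longer applies, and H = 7.
N = max(H, M) + 3  [with H=7, M=6]  = 10
Without intervention: D = 2 if K >= 2 else 1  [with K=4]  = 2; H = -2D - 5  [with D=2]  = -9; N = max(H, M) + 3  [with H=-9, M=6]  = 9.
Change = 10 − 9 = 1.

1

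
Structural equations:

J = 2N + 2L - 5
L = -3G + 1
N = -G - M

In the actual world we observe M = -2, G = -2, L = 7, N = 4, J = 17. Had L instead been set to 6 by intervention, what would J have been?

do(L=6) replaces the equation L = -3G + 1 with the constant L = 6.
N = -G - M  [with G=-2, M=-2]  = 4
J = 2N + 2L - 5  [with N=4, L=6]  = 15

15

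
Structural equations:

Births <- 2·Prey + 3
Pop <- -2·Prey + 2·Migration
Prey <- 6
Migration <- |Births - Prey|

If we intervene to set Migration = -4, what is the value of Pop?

The intervention breaks the incoming arrows to Migration: Migration <- |Births - Prey| no longer applies, and Migration = -4.
Pop = -2·Prey + 2·Migration  [with Prey=6, Migration=-4]  = -20

-20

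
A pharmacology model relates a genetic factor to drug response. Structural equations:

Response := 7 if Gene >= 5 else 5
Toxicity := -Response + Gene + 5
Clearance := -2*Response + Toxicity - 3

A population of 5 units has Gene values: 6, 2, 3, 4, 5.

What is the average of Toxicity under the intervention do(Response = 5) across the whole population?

4

do(Response=5) breaks Response's dependence on Gene. With Response=5 fixed, Toxicity across the units is 6, 2, 3, 4, 5, mean 4.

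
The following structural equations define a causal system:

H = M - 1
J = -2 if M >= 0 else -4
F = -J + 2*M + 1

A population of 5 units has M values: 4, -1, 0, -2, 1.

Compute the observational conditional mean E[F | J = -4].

2

E[F|J=-4] averages over only the 2 units with J=-4 (M = -1, -2): F = 3, 1, mean 2.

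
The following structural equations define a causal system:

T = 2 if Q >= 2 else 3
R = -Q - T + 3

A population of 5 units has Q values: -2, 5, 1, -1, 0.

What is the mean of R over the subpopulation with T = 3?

Conditioning on T=3 selects the 4 unit(s) with Q ∈ {-2, 1, -1, 0}. Their R values: 2, -1, 1, 0. Mean = 0.5.

0.5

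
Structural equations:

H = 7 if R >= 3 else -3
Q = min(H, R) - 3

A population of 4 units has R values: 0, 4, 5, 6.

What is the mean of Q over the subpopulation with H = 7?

2

E[Q|H=7] averages over only the 3 units with H=7 (R = 4, 5, 6): Q = 1, 2, 3, mean 2.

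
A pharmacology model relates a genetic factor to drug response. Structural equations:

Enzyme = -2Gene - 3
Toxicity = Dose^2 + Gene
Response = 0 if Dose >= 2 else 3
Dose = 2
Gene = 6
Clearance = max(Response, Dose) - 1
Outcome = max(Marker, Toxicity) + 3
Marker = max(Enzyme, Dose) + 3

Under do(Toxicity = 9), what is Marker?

do(Toxicity=9) replaces the equation Toxicity = Dose^2 + Gene with the constant Toxicity = 9.
No directed path runs from Toxicity to Marker, so Marker keeps its natural value.
Enzyme = -2Gene - 3  [with Gene=6]  = -15
Marker = max(Enzyme, Dose) + 3  [with Enzyme=-15, Dose=2]  = 5

5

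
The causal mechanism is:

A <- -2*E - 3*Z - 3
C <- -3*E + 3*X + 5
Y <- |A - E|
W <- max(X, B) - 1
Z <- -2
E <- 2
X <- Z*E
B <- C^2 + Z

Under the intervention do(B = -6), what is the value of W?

Intervening sets B = -6 and removes its equation (B <- C^2 + Z).
X = Z*E  [with Z=-2, E=2]  = -4
W = max(X, B) - 1  [with X=-4, B=-6]  = -5

-5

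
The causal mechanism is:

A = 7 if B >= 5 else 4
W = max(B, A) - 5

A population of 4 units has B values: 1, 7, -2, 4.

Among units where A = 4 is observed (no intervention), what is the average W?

Conditioning on A=4 selects the 3 unit(s) with B ∈ {1, -2, 4}. Their W values: -1, -1, -1. Mean = -1.

-1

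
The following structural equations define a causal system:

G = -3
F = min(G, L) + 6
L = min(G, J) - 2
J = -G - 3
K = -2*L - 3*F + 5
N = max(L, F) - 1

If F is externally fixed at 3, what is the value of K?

Intervening sets F = 3 and removes its equation (F = min(G, L) + 6).
J = -G - 3  [with G=-3]  = 0
L = min(G, J) - 2  [with G=-3, J=0]  = -5
K = -2*L - 3*F + 5  [with L=-5, F=3]  = 6

6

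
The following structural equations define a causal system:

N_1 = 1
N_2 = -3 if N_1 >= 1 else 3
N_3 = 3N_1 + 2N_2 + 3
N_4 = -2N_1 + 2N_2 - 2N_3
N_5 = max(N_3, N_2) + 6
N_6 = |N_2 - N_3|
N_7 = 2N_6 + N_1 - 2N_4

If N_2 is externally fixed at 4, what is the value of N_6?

Under do(N_2=4), the mechanism N_2 = -3 if N_1 >= 1 else 3 is discarded; N_2 is fixed at 4.
N_3 = 3N_1 + 2N_2 + 3  [with N_1=1, N_2=4]  = 14
N_6 = |N_2 - N_3|  [with N_2=4, N_3=14]  = 10

10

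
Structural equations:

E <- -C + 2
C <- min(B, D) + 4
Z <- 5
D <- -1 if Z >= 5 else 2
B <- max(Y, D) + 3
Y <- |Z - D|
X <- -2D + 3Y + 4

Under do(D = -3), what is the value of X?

Under do(D=-3), the mechanism D <- -1 if Z >= 5 else 2 is discarded; D is fixed at -3.
Y = |Z - D|  [with Z=5, D=-3]  = 8
X = -2D + 3Y + 4  [with D=-3, Y=8]  = 34

34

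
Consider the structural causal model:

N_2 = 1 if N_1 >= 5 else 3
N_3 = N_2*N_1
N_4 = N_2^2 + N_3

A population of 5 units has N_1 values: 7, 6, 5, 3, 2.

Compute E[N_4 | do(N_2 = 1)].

do(N_2=1) breaks N_2's dependence on N_1. With N_2=1 fixed, N_4 across the units is 8, 7, 6, 4, 3, mean 5.6.

5.6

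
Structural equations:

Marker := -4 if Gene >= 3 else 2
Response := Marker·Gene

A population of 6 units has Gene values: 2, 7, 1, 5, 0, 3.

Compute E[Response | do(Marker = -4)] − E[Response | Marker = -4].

Every unit gets Marker=-4 under the intervention. Response values become -8, -28, -4, -20, 0, -12; E[Response|do(Marker=-4)] = -12.
Conditioning on Marker=-4 selects the 3 unit(s) with Gene ∈ {7, 5, 3}. Their Response values: -28, -20, -12. Mean = -20.
Difference = -12 − (-20) = 8.

8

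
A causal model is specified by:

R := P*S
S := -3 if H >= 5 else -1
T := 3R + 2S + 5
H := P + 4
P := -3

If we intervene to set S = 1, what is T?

do(S=1) replaces the equation S := -3 if H >= 5 else -1 with the constant S = 1.
R = P*S  [with P=-3, S=1]  = -3
T = 3R + 2S + 5  [with R=-3, S=1]  = -2

-2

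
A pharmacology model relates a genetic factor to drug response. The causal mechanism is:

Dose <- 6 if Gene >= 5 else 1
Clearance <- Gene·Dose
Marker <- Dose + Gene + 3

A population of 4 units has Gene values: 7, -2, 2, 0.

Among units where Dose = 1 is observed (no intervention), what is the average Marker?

4

Conditioning on Dose=1 selects the 3 unit(s) with Gene ∈ {-2, 2, 0}. Their Marker values: 2, 6, 4. Mean = 4.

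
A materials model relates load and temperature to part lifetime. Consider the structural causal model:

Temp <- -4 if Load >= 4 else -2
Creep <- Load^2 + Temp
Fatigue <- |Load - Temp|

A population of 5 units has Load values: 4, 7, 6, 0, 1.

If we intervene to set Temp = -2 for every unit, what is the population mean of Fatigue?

The intervention sets Temp=-2 in all 5 units regardless of Load. Recomputing Fatigue per unit gives 6, 9, 8, 2, 3; average 5.6.

5.6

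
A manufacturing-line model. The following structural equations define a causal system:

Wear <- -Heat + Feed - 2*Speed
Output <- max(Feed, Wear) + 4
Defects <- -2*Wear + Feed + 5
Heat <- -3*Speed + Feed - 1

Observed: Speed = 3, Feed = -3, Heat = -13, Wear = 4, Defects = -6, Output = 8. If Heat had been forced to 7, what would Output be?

The intervention breaks the incoming arrows to Heat: Heat <- -3*Speed + Feed - 1 no longer applies, and Heat = 7.
Wear = -Heat + Feed - 2*Speed  [with Heat=7, Feed=-3, Speed=3]  = -16
Output = max(Feed, Wear) + 4  [with Feed=-3, Wear=-16]  = 1

1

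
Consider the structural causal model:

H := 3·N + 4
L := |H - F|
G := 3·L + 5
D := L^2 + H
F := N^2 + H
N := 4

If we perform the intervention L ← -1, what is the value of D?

17

Intervening sets L = -1 and removes its equation (L := |H - F|).
H = 3·N + 4  [with N=4]  = 16
D = L^2 + H  [with L=-1, H=16]  = 17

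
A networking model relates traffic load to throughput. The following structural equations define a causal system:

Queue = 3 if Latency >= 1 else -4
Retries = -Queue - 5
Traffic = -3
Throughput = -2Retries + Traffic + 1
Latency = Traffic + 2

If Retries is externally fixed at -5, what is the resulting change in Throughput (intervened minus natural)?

8

Intervening sets Retries = -5 and removes its equation (Retries = -Queue - 5).
Throughput = -2Retries + Traffic + 1  [with Retries=-5, Traffic=-3]  = 8
Without intervention: Latency = Traffic + 2  [with Traffic=-3]  = -1; Queue = 3 if Latency >= 1 else -4  [with Latency=-1]  = -4; Retries = -Queue - 5  [with Queue=-4]  = -1; Throughput = -2Retries + Traffic + 1  [with Retries=-1, Traffic=-3]  = 0.
Change = 8 − 0 = 8.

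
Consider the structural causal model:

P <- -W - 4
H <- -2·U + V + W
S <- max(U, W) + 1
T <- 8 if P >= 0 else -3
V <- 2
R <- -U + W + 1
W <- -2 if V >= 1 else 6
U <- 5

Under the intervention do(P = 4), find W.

-2

Under do(P=4), the mechanism P <- -W - 4 is discarded; P is fixed at 4.
Since W is not a descendant of the intervened variable, it is unaffected.
W = -2 if V >= 1 else 6  [with V=2]  = -2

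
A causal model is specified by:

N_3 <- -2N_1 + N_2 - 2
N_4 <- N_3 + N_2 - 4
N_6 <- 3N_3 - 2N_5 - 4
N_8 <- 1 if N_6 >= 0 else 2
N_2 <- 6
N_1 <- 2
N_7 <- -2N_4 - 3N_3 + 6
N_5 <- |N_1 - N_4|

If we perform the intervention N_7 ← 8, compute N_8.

2

do(N_7=8) replaces the equation N_7 <- -2N_4 - 3N_3 + 6 with the constant N_7 = 8.
N_8 is not downstream of the intervention, so its value is determined by the original equations.
N_3 = -2N_1 + N_2 - 2  [with N_1=2, N_2=6]  = 0
N_4 = N_3 + N_2 - 4  [with N_3=0, N_2=6]  = 2
N_5 = |N_1 - N_4|  [with N_1=2, N_4=2]  = 0
N_6 = 3N_3 - 2N_5 - 4  [with N_3=0, N_5=0]  = -4
N_8 = 1 if N_6 >= 0 else 2  [with N_6=-4]  = 2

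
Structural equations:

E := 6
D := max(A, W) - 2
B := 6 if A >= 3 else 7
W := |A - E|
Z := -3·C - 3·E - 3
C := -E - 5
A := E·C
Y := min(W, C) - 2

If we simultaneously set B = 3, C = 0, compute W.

6

Under do(B = 3, C = 0), each intervened variable's structural equation is replaced by its fixed value.
A = E·C  [with E=6, C=0]  = 0
W = |A - E|  [with A=0, E=6]  = 6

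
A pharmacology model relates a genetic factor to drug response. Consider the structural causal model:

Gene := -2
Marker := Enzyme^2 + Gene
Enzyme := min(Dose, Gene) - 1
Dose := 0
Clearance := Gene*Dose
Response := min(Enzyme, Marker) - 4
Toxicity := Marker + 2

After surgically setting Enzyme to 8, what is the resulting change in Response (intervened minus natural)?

do(Enzyme=8) replaces the equation Enzyme := min(Dose, Gene) - 1 with the constant Enzyme = 8.
Marker = Enzyme^2 + Gene  [with Enzyme=8, Gene=-2]  = 62
Response = min(Enzyme, Marker) - 4  [with Enzyme=8, Marker=62]  = 4
Without intervention: Enzyme = min(Dose, Gene) - 1  [with Dose=0, Gene=-2]  = -3; Marker = Enzyme^2 + Gene  [with Enzyme=-3, Gene=-2]  = 7; Response = min(Enzyme, Marker) - 4  [with Enzyme=-3, Marker=7]  = -7.
Change = 4 − (-7) = 11.

11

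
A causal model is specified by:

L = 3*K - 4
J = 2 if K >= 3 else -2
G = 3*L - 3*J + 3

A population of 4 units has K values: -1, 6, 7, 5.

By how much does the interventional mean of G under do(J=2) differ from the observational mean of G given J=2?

-15.75

Under do(J=2), J's equation is replaced by J=2 for every unit. Per-unit G: -24, 39, 48, 30. Mean = 23.25.
E[G|J=2] averages over only the 3 units with J=2 (K = 6, 7, 5): G = 39, 48, 30, mean 39.
Difference = 23.25 − 39 = -15.75.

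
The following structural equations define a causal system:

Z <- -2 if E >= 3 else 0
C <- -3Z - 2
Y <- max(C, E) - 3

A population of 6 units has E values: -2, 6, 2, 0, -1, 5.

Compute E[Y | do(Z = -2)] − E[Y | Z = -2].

-1

do(Z=-2) breaks Z's dependence on E. With Z=-2 fixed, Y across the units is 1, 3, 1, 1, 1, 2, mean 1.5.
Conditioning on Z=-2 selects the 2 unit(s) with E ∈ {6, 5}. Their Y values: 3, 2. Mean = 2.5.
Difference = 1.5 − 2.5 = -1.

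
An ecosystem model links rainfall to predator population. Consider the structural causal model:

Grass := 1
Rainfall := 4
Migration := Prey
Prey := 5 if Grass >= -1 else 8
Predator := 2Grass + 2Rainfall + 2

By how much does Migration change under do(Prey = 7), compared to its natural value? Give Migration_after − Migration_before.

do(Prey=7) replaces the equation Prey := 5 if Grass >= -1 else 8 with the constant Prey = 7.
Migration = Prey  [with Prey=7]  = 7
Without intervention: Prey = 5 if Grass >= -1 else 8  [with Grass=1]  = 5; Migration = Prey  [with Prey=5]  = 5.
Change = 7 − 5 = 2.

2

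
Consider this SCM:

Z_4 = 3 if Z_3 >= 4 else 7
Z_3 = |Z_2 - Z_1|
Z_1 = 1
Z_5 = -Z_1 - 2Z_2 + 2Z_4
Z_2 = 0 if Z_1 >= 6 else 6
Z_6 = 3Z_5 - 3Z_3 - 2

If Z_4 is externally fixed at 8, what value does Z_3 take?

Under do(Z_4=8), the mechanism Z_4 = 3 if Z_3 >= 4 else 7 is discarded; Z_4 is fixed at 8.
Since Z_3 is not a descendant of the intervened variable, it is unaffected.
Z_2 = 0 if Z_1 >= 6 else 6  [with Z_1=1]  = 6
Z_3 = |Z_2 - Z_1|  [with Z_2=6, Z_1=1]  = 5

5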